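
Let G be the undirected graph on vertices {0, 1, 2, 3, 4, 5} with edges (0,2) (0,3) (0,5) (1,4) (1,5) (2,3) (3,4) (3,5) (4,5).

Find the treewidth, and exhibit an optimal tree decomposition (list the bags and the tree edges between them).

Each bag holds 3 vertices, so the decomposition has width 2, which upper-bounds the treewidth. On the other hand G contains the 3-clique {1, 4, 5}. A clique must lie in a single bag of any decomposition, so no decomposition can have width below 2. Therefore the treewidth is 2.

Treewidth 2.
One optimal decomposition is:
Bags: B1 = {0, 2, 3}  B2 = {0, 3, 5}  B3 = {3, 4, 5}  B4 = {1, 4, 5}
Tree: B1–B2, B2–B3, B3–B4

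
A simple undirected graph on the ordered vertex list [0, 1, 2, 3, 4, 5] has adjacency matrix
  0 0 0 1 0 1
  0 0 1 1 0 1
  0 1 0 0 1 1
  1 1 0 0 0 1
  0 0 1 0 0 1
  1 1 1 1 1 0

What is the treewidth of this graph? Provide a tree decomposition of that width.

Treewidth 2.
One optimal decomposition is:
Bags: B1 = {1, 2, 5}  B2 = {1, 3, 5}  B3 = {0, 3, 5}  B4 = {2, 4, 5}
Tree: B1–B2, B2–B3, B1–B4

Each bag holds 3 vertices, so the decomposition has width 2, which upper-bounds the treewidth. Conversely, {0, 3, 5} is a clique of size 3, and the vertices of any clique must share a bag in every tree decomposition; so some bag has ≥ 3 vertices and tw(G) ≥ 2. Hence tw(G) = 2 exactly.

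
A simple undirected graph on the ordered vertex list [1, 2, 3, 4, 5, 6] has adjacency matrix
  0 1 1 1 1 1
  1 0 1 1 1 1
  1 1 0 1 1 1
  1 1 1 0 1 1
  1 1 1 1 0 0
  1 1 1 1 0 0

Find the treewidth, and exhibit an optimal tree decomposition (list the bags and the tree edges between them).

The largest bag has 5 vertices, giving width 4; this decomposition certifies tw(G) ≤ 4. For the lower bound, the 5 vertices {1, 2, 3, 4, 5} are pairwise adjacent, and any tree decomposition puts a clique entirely inside one bag — forcing width ≥ 4. Combining the bounds, tw(G) = 4.

Treewidth 4.
Bags: B1 = {1, 2, 3, 4, 6}  B2 = {1, 2, 3, 4, 5}
Tree: B1–B2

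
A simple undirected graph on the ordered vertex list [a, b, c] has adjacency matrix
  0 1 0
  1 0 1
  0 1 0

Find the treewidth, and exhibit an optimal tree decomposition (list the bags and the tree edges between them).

Every bag has size at most 2, so the width is 2 − 1 = 1 and tw(G) ≤ 1. G has an edge, so its treewidth is at least 1. Therefore the treewidth is 1.

Treewidth 1.
One such decomposition:
Bags: B1 = {a, b}  B2 = {b, c}
Tree: B1–B2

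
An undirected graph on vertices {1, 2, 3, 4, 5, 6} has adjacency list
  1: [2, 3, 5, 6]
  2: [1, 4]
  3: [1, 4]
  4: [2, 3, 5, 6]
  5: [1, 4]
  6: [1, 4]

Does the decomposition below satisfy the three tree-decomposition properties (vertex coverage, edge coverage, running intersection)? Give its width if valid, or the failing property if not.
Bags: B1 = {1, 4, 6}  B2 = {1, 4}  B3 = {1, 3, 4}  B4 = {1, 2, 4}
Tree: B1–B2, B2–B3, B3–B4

A tree decomposition must satisfy three properties: every vertex lies in some bag; for every edge, both endpoints lie together in some bag; and for every vertex, the bags containing it form a connected subtree. Here vertex 5 appears in no bag, so the decomposition is invalid.

No — vertex 5 appears in no bag.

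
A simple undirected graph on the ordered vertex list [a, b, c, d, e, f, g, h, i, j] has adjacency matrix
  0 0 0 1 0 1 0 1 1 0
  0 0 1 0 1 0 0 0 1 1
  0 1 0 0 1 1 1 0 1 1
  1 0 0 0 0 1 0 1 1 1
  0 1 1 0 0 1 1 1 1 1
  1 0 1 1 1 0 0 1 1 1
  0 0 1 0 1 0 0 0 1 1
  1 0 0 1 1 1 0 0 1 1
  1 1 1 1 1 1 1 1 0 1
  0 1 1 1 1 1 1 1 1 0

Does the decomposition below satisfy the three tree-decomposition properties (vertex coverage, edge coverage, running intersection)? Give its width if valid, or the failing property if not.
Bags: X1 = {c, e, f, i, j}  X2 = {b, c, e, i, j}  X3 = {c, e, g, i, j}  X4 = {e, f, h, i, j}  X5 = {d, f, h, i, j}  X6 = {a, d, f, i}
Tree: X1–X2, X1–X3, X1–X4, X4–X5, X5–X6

No — edge (h,a) lies in no bag.

A tree decomposition must satisfy three properties: every vertex lies in some bag; for every edge, both endpoints lie together in some bag; and for every vertex, the bags containing it form a connected subtree. Here edge (h,a) lies in no bag, so the decomposition is invalid.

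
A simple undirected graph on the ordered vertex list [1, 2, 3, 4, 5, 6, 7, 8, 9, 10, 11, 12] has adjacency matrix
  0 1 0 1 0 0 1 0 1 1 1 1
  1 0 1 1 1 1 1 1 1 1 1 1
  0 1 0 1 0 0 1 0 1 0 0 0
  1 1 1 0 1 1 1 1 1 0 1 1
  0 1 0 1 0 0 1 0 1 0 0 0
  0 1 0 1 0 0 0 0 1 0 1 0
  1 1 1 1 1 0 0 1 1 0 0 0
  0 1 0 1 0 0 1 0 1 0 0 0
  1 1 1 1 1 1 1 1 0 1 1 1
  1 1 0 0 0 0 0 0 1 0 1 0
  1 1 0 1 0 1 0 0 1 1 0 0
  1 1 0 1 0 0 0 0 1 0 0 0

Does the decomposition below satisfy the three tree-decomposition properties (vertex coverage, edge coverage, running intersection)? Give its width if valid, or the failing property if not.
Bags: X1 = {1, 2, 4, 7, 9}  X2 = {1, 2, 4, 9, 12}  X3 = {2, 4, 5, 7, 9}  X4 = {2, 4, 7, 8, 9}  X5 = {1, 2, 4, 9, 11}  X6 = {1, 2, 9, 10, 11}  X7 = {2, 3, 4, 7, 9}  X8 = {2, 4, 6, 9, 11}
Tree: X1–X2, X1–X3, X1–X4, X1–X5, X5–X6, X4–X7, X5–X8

Every vertex of G appears in some bag (union = {1, 2, 3, 4, 5, 6, 7, 8, 9, 10, 11, 12}); every edge is covered by a bag; and for each vertex v the set of bags containing v is connected in the bag tree. The decomposition is therefore valid. The largest bag has 5 vertices, so the width is 4.

Yes; width 4.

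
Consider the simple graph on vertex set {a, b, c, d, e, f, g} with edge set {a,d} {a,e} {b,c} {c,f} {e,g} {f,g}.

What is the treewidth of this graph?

A width-1 tree decomposition is:
Bags: B1 = {b, c}  B2 = {c, f}  B3 = {f, g}  B4 = {e, g}  B5 = {a, e}  B6 = {a, d}
Tree: B1–B2, B2–B3, B3–B4, B4–B5, B5–B6
Each bag holds 2 vertices, so the decomposition has width 1, which upper-bounds the treewidth. Since G has at least one edge (e.g. b–c), it is not an edgeless graph, so tw(G) ≥ 1. Hence tw(G) = 1 exactly.

1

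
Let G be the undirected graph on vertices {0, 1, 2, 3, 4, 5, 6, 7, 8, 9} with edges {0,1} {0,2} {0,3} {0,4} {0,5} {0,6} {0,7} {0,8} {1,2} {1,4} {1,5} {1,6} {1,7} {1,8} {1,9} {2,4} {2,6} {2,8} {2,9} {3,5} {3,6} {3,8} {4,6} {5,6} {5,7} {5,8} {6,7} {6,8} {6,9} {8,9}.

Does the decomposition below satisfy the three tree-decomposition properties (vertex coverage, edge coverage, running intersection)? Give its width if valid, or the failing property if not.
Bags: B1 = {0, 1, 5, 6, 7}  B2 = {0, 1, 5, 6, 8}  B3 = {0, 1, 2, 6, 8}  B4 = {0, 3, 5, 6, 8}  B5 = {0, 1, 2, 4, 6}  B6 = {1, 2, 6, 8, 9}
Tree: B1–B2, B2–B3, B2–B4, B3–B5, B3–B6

Vertex coverage: the bags together contain {0, 1, 2, 3, 4, 5, 6, 7, 8, 9}, the full vertex set. Edge coverage: each edge of G has both endpoints in at least one bag. Running intersection: for every vertex, the bags containing it form a connected subtree. All three properties hold, so this is a valid tree decomposition of width max|bag| − 1 = 4, and hence tw(G) ≤ 4.

Yes; width 4.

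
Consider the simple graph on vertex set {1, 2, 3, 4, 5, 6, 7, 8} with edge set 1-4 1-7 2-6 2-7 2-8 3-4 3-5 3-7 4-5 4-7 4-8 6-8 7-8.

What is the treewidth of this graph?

2

A width-2 tree decomposition is:
Bags: B1 = {4, 7, 8}  B2 = {3, 4, 7}  B3 = {2, 7, 8}  B4 = {3, 4, 5}  B5 = {1, 4, 7}  B6 = {2, 6, 8}
Tree: B1–B2, B1–B3, B2–B4, B1–B5, B3–B6
Every bag has size at most 3, so the width is 3 − 1 = 2 and tw(G) ≤ 2. Conversely, {2, 6, 8} is a clique of size 3, and the vertices of any clique must share a bag in every tree decomposition; so some bag has ≥ 3 vertices and tw(G) ≥ 2. Combining the bounds, tw(G) = 2.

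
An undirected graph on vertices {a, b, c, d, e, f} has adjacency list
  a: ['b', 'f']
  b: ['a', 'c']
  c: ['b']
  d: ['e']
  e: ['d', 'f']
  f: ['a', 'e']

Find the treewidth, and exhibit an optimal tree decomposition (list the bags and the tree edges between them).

Treewidth 1.
One optimal decomposition is:
Bags: B1 = {b, c}  B2 = {a, b}  B3 = {a, f}  B4 = {e, f}  B5 = {d, e}
Tree: B1–B2, B2–B3, B3–B4, B4–B5

The largest bag has 2 vertices, giving width 1; this decomposition certifies tw(G) ≤ 1. Since G has at least one edge (e.g. c–b), it is not an edgeless graph, so tw(G) ≥ 1. Therefore the treewidth is 1.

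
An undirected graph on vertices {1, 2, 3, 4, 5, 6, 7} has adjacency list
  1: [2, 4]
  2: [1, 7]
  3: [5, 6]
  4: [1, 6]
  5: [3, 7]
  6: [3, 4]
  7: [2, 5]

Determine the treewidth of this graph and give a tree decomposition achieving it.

Each bag holds 3 vertices, so the decomposition has width 2, which upper-bounds the treewidth. The edges 4–1–2–7–5–3–6–4 form a cycle, so G is not a tree and its treewidth is at least 2. Combining the bounds, tw(G) = 2.

Treewidth 2.
One such decomposition:
Bags: B1 = {1, 2, 4}  B2 = {2, 4, 7}  B3 = {4, 5, 7}  B4 = {3, 4, 5}  B5 = {3, 4, 6}
Tree: B1–B2, B2–B3, B3–B4, B4–B5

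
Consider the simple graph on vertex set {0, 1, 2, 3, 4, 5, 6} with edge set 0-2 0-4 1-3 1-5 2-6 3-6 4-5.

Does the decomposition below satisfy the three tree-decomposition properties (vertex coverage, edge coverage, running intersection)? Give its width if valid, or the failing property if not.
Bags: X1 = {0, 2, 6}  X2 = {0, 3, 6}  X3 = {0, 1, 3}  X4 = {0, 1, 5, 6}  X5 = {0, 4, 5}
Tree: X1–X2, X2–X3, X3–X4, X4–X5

A tree decomposition must satisfy three properties: every vertex lies in some bag; for every edge, both endpoints lie together in some bag; and for every vertex, the bags containing it form a connected subtree. Here bags containing vertex 6 are not connected in the tree, so the decomposition is invalid.

No — bags containing vertex 6 are not connected in the tree.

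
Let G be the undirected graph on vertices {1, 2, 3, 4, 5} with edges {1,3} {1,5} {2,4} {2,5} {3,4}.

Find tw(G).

2

A width-2 tree decomposition is:
Bags: B1 = {1, 2, 5}  B2 = {1, 2, 4}  B3 = {1, 3, 4}
Tree: B1–B2, B2–B3
Every bag has size at most 3, so the width is 3 − 1 = 2 and tw(G) ≤ 2. The edges 1–5–2–4–3–1 form a cycle, so G is not a tree and its treewidth is at least 2. Hence tw(G) = 2 exactly.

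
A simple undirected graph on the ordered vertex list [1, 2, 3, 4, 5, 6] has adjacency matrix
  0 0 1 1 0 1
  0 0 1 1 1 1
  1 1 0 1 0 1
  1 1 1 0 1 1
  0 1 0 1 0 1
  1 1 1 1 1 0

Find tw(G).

A width-3 tree decomposition is:
Bags: B1 = {2, 3, 4, 6}  B2 = {2, 4, 5, 6}  B3 = {1, 3, 4, 6}
Tree: B1–B2, B1–B3
Every bag has size at most 4, so the width is 4 − 1 = 3 and tw(G) ≤ 3. For the lower bound, the 4 vertices {1, 3, 4, 6} are pairwise adjacent, and any tree decomposition puts a clique entirely inside one bag — forcing width ≥ 3. Hence tw(G) = 3 exactly.

3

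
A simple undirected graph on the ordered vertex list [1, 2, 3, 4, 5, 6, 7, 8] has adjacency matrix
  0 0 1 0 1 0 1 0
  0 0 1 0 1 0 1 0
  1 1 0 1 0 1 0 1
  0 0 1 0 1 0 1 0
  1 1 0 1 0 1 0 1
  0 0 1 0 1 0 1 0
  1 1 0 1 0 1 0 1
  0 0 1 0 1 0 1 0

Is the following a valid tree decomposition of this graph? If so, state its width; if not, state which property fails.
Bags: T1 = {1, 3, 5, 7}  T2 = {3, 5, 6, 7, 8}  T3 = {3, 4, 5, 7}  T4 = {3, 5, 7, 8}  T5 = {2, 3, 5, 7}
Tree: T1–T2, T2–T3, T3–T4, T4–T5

A tree decomposition must satisfy three properties: every vertex lies in some bag; for every edge, both endpoints lie together in some bag; and for every vertex, the bags containing it form a connected subtree. Here bags containing vertex 8 are not connected in the tree, so the decomposition is invalid.

No — bags containing vertex 8 are not connected in the tree.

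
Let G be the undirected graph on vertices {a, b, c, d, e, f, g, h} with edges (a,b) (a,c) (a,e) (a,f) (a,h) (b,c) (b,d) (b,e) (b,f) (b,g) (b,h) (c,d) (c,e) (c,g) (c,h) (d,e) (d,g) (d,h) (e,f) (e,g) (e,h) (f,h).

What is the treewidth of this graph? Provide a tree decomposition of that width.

Each bag holds 5 vertices, so the decomposition has width 4, which upper-bounds the treewidth. For the lower bound, the 5 vertices {b, c, d, e, g} are pairwise adjacent, and any tree decomposition puts a clique entirely inside one bag — forcing width ≥ 4. Therefore the treewidth is 4.

Treewidth 4.
Bags: B1 = {b, c, d, e, h}  B2 = {b, c, d, e, g}  B3 = {a, b, c, e, h}  B4 = {a, b, e, f, h}
Tree: B1–B2, B1–B3, B3–B4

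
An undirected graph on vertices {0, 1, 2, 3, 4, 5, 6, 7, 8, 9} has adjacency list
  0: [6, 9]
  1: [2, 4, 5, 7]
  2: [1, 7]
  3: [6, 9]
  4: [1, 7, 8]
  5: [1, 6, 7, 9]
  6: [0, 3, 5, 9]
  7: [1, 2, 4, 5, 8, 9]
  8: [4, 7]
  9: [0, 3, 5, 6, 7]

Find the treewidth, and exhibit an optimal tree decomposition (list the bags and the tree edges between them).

Treewidth 2.
One optimal decomposition is:
Bags: B1 = {1, 4, 7}  B2 = {1, 5, 7}  B3 = {5, 7, 9}  B4 = {5, 6, 9}  B5 = {3, 6, 9}  B6 = {1, 2, 7}  B7 = {0, 6, 9}  B8 = {4, 7, 8}
Tree: B1–B2, B2–B3, B3–B4, B4–B5, B2–B6, B5–B7, B1–B8

The largest bag has 3 vertices, giving width 2; this decomposition certifies tw(G) ≤ 2. On the other hand G contains the 3-clique {0, 6, 9}. A clique must lie in a single bag of any decomposition, so no decomposition can have width below 2. Hence tw(G) = 2 exactly.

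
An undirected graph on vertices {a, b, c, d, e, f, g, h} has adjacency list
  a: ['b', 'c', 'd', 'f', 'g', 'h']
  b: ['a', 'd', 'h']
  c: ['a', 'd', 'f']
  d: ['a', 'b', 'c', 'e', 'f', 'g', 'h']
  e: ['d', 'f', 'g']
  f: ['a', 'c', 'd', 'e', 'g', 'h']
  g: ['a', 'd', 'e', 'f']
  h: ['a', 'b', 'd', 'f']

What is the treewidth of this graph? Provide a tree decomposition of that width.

Treewidth 3.
One such decomposition:
Bags: B1 = {a, d, f, g}  B2 = {d, e, f, g}  B3 = {a, d, f, h}  B4 = {a, c, d, f}  B5 = {a, b, d, h}
Tree: B1–B2, B1–B3, B3–B4, B3–B5

The largest bag has 4 vertices, giving width 3; this decomposition certifies tw(G) ≤ 3. For the lower bound, the 4 vertices {d, e, f, g} are pairwise adjacent, and any tree decomposition puts a clique entirely inside one bag — forcing width ≥ 3. Combining the bounds, tw(G) = 3.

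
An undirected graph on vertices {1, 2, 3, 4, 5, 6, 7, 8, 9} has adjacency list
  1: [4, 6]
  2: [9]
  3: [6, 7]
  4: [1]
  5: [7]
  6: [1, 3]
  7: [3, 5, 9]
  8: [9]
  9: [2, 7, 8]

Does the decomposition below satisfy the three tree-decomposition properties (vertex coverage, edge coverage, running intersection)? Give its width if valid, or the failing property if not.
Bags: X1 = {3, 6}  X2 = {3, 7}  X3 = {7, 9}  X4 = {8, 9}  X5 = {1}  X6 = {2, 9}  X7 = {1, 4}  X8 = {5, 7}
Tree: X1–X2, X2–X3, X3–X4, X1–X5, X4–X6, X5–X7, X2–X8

A tree decomposition must satisfy three properties: every vertex lies in some bag; for every edge, both endpoints lie together in some bag; and for every vertex, the bags containing it form a connected subtree. Here edge (6,1) lies in no bag, so the decomposition is invalid.

No — edge (6,1) lies in no bag.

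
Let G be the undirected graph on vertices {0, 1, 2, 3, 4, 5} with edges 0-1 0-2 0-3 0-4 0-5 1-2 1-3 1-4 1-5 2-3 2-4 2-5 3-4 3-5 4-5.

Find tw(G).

5

A width-5 tree decomposition is:
Bags: B1 = {0, 1, 2, 3, 4, 5}
Tree: (single bag)
A single bag containing all 6 vertices is trivially a valid decomposition of width 5. On the other hand G contains the 6-clique {0, 1, 2, 3, 4, 5}. A clique must lie in a single bag of any decomposition, so no decomposition can have width below 5. Hence tw(G) = 5 exactly.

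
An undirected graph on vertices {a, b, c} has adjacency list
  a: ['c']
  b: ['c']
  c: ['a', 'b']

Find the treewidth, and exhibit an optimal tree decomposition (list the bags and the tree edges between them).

Treewidth 1.
Bags: B1 = {b, c}  B2 = {a, c}
Tree: B1–B2

Every bag has size at most 2, so the width is 2 − 1 = 1 and tw(G) ≤ 1. G has an edge, so its treewidth is at least 1. Therefore the treewidth is 1.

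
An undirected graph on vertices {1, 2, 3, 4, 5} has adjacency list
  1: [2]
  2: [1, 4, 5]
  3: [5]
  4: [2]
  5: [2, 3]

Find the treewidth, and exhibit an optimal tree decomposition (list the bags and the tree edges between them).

Every bag has size at most 2, so the width is 2 − 1 = 1 and tw(G) ≤ 1. Since G has at least one edge (e.g. 5–2), it is not an edgeless graph, so tw(G) ≥ 1. Hence tw(G) = 1 exactly.

Treewidth 1.
One optimal decomposition is:
Bags: B1 = {2, 5}  B2 = {2, 4}  B3 = {1, 2}  B4 = {3, 5}
Tree: B1–B2, B2–B3, B1–B4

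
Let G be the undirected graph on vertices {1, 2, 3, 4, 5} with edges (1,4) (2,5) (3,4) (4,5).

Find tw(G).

1

A width-1 tree decomposition is:
Bags: B1 = {4, 5}  B2 = {1, 4}  B3 = {2, 5}  B4 = {3, 4}
Tree: B1–B2, B1–B3, B2–B4
The largest bag has 2 vertices, giving width 1; this decomposition certifies tw(G) ≤ 1. Any graph with an edge has treewidth ≥ 1, and G has the edge 5–4. Therefore the treewidth is 1.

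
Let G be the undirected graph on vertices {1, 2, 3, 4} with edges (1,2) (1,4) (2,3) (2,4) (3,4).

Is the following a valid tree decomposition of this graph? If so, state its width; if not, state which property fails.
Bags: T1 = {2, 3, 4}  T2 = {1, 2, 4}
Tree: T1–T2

Vertex coverage: the bags together contain {1, 2, 3, 4}, the full vertex set. Edge coverage: each edge of G has both endpoints in at least one bag. Running intersection: for every vertex, the bags containing it form a connected subtree. All three properties hold, so this is a valid tree decomposition of width max|bag| − 1 = 2, and hence tw(G) ≤ 2.

Yes; width 2.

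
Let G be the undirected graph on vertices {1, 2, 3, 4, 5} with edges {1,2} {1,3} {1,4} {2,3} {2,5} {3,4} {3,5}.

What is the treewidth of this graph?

2

A width-2 tree decomposition is:
Bags: B1 = {2, 3, 5}  B2 = {1, 2, 3}  B3 = {1, 3, 4}
Tree: B1–B2, B2–B3
The largest bag has 3 vertices, giving width 2; this decomposition certifies tw(G) ≤ 2. On the other hand G contains the 3-clique {1, 2, 3}. A clique must lie in a single bag of any decomposition, so no decomposition can have width below 2. Hence tw(G) = 2 exactly.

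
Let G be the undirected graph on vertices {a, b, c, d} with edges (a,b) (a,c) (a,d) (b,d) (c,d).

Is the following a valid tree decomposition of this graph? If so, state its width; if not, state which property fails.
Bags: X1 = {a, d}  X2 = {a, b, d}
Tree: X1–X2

A tree decomposition must satisfy three properties: every vertex lies in some bag; for every edge, both endpoints lie together in some bag; and for every vertex, the bags containing it form a connected subtree. Here vertex c appears in no bag, so the decomposition is invalid.

No — vertex c appears in no bag.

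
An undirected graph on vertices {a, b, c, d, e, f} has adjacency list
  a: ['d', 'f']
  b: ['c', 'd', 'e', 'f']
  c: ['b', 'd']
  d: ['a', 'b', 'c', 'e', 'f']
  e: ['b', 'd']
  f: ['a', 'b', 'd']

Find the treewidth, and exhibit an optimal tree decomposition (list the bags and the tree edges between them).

Treewidth 2.
One such decomposition:
Bags: B1 = {b, d, f}  B2 = {b, d, e}  B3 = {a, d, f}  B4 = {b, c, d}
Tree: B1–B2, B1–B3, B2–B4

The largest bag has 3 vertices, giving width 2; this decomposition certifies tw(G) ≤ 2. Conversely, {a, d, f} is a clique of size 3, and the vertices of any clique must share a bag in every tree decomposition; so some bag has ≥ 3 vertices and tw(G) ≥ 2. The upper and lower bounds meet at 2, so that is the treewidth.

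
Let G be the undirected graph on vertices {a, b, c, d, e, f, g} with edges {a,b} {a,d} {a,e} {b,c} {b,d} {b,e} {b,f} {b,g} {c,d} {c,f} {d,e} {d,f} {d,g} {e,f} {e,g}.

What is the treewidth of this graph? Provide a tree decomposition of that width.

Treewidth 3.
Bags: B1 = {a, b, d, e}  B2 = {b, d, e, f}  B3 = {b, d, e, g}  B4 = {b, c, d, f}
Tree: B1–B2, B1–B3, B2–B4

The largest bag has 4 vertices, giving width 3; this decomposition certifies tw(G) ≤ 3. On the other hand G contains the 4-clique {b, d, e, g}. A clique must lie in a single bag of any decomposition, so no decomposition can have width below 3. The upper and lower bounds meet at 3, so that is the treewidth.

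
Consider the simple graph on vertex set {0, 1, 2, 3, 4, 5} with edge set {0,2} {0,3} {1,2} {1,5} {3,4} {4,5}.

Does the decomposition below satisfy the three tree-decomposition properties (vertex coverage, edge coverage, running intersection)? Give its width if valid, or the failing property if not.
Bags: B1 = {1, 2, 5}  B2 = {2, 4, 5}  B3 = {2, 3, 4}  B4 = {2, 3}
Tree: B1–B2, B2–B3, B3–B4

A tree decomposition must satisfy three properties: every vertex lies in some bag; for every edge, both endpoints lie together in some bag; and for every vertex, the bags containing it form a connected subtree. Here vertex 0 appears in no bag, so the decomposition is invalid.

No — vertex 0 appears in no bag.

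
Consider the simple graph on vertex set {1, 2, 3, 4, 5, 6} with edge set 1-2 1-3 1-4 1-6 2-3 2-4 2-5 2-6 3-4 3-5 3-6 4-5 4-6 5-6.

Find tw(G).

A width-4 tree decomposition is:
Bags: B1 = {2, 3, 4, 5, 6}  B2 = {1, 2, 3, 4, 6}
Tree: B1–B2
The largest bag has 5 vertices, giving width 4; this decomposition certifies tw(G) ≤ 4. For the lower bound, the 5 vertices {1, 2, 3, 4, 6} are pairwise adjacent, and any tree decomposition puts a clique entirely inside one bag — forcing width ≥ 4. Hence tw(G) = 4 exactly.

4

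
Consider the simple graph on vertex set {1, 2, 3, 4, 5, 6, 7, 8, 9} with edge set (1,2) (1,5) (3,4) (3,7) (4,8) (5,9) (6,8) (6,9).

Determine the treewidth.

A width-1 tree decomposition is:
Bags: B1 = {3, 7}  B2 = {3, 4}  B3 = {4, 8}  B4 = {6, 8}  B5 = {6, 9}  B6 = {5, 9}  B7 = {1, 5}  B8 = {1, 2}
Tree: B1–B2, B2–B3, B3–B4, B4–B5, B5–B6, B6–B7, B7–B8
The largest bag has 2 vertices, giving width 1; this decomposition certifies tw(G) ≤ 1. G has an edge, so its treewidth is at least 1. The upper and lower bounds meet at 1, so that is the treewidth.

1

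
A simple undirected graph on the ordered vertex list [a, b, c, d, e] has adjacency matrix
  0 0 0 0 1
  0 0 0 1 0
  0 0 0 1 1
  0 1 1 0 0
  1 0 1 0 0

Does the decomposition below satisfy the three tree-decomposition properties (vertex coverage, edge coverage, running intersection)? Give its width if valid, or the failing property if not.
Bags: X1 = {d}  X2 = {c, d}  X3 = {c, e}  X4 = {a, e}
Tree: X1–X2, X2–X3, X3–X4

No — vertex b appears in no bag.

A tree decomposition must satisfy three properties: every vertex lies in some bag; for every edge, both endpoints lie together in some bag; and for every vertex, the bags containing it form a connected subtree. Here vertex b appears in no bag, so the decomposition is invalid.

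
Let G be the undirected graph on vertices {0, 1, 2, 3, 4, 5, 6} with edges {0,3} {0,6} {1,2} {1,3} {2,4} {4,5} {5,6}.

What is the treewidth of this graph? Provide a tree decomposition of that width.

Treewidth 2.
Bags: B1 = {1, 2, 3}  B2 = {2, 3, 4}  B3 = {3, 4, 5}  B4 = {3, 5, 6}  B5 = {0, 3, 6}
Tree: B1–B2, B2–B3, B3–B4, B4–B5

Each bag holds 3 vertices, so the decomposition has width 2, which upper-bounds the treewidth. For the lower bound, G contains the cycle 3–1–2–4–5–6–0–3, so G is not a forest; only forests have treewidth ≤ 1, hence tw(G) ≥ 2. The upper and lower bounds meet at 2, so that is the treewidth.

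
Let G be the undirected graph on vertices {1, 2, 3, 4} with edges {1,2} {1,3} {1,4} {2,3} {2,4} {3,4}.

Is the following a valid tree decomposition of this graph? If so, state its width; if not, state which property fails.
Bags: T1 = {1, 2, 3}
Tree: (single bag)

A tree decomposition must satisfy three properties: every vertex lies in some bag; for every edge, both endpoints lie together in some bag; and for every vertex, the bags containing it form a connected subtree. Here vertex 4 appears in no bag, so the decomposition is invalid.

No — vertex 4 appears in no bag.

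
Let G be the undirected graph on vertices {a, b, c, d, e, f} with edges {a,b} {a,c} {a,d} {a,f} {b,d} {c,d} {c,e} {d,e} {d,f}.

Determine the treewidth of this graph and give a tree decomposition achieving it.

Treewidth 2.
Bags: B1 = {a, c, d}  B2 = {a, b, d}  B3 = {a, d, f}  B4 = {c, d, e}
Tree: B1–B2, B1–B3, B1–B4

The largest bag has 3 vertices, giving width 2; this decomposition certifies tw(G) ≤ 2. For the lower bound, the 3 vertices {c, d, e} are pairwise adjacent, and any tree decomposition puts a clique entirely inside one bag — forcing width ≥ 2. Combining the bounds, tw(G) = 2.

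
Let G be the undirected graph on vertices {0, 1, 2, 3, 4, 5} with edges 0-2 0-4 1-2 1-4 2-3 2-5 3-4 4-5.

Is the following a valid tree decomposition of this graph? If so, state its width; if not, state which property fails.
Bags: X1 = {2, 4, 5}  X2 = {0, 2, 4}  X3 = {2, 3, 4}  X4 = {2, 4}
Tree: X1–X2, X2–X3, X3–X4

A tree decomposition must satisfy three properties: every vertex lies in some bag; for every edge, both endpoints lie together in some bag; and for every vertex, the bags containing it form a connected subtree. Here vertex 1 appears in no bag, so the decomposition is invalid.

No — vertex 1 appears in no bag.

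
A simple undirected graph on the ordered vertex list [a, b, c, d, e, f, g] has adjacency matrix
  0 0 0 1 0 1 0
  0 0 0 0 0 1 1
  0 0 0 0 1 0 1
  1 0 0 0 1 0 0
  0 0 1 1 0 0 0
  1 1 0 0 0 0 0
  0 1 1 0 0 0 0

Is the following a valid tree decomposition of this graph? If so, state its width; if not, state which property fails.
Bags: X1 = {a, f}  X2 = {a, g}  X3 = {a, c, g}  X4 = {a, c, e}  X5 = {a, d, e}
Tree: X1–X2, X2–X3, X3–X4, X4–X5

A tree decomposition must satisfy three properties: every vertex lies in some bag; for every edge, both endpoints lie together in some bag; and for every vertex, the bags containing it form a connected subtree. Here vertex b appears in no bag, so the decomposition is invalid.

No — vertex b appears in no bag.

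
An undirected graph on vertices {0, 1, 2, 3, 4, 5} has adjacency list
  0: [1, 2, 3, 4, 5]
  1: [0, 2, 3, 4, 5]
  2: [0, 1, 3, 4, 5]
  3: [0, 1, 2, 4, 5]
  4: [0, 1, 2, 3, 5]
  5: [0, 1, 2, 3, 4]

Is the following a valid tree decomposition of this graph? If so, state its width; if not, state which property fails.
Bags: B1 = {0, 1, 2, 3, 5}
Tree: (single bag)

A tree decomposition must satisfy three properties: every vertex lies in some bag; for every edge, both endpoints lie together in some bag; and for every vertex, the bags containing it form a connected subtree. Here vertex 4 appears in no bag, so the decomposition is invalid.

No — vertex 4 appears in no bag.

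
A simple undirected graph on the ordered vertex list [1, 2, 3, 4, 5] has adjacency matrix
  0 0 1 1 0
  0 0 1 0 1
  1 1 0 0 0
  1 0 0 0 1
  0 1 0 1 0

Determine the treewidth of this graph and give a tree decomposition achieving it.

Treewidth 2.
One such decomposition:
Bags: B1 = {1, 3, 4}  B2 = {3, 4, 5}  B3 = {2, 3, 5}
Tree: B1–B2, B2–B3

The largest bag has 3 vertices, giving width 2; this decomposition certifies tw(G) ≤ 2. The edges 3–1–4–5–2–3 form a cycle, so G is not a tree and its treewidth is at least 2. Therefore the treewidth is 2.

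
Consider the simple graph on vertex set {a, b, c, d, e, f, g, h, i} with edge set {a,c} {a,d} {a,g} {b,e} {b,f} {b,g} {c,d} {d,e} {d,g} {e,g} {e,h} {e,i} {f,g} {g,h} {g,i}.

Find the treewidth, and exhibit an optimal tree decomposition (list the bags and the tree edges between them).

The largest bag has 3 vertices, giving width 2; this decomposition certifies tw(G) ≤ 2. On the other hand G contains the 3-clique {a, d, g}. A clique must lie in a single bag of any decomposition, so no decomposition can have width below 2. Hence tw(G) = 2 exactly.

Treewidth 2.
One optimal decomposition is:
Bags: B1 = {b, e, g}  B2 = {d, e, g}  B3 = {a, d, g}  B4 = {e, g, h}  B5 = {a, c, d}  B6 = {e, g, i}  B7 = {b, f, g}
Tree: B1–B2, B2–B3, B2–B4, B3–B5, B1–B6, B1–B7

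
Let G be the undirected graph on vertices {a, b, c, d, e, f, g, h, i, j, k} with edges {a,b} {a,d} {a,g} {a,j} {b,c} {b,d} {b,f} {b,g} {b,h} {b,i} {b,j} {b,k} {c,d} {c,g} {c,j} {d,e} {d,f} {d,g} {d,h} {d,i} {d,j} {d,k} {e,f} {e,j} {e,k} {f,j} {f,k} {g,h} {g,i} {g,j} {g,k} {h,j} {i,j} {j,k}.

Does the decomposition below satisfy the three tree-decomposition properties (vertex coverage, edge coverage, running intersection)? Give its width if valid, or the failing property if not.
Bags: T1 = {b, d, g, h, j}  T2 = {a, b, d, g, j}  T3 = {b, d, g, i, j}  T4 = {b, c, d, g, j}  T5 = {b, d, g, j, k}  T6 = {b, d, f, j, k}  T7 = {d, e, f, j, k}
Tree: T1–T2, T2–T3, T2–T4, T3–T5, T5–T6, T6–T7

Vertex coverage: the bags together contain {a, b, c, d, e, f, g, h, i, j, k}, the full vertex set. Edge coverage: each edge of G has both endpoints in at least one bag. Running intersection: for every vertex, the bags containing it form a connected subtree. All three properties hold, so this is a valid tree decomposition of width max|bag| − 1 = 4, and hence tw(G) ≤ 4.

Yes; width 4.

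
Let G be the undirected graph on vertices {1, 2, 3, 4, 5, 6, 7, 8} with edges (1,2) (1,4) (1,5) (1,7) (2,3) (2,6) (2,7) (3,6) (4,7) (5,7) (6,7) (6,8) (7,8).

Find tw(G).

A width-2 tree decomposition is:
Bags: B1 = {2, 3, 6}  B2 = {2, 6, 7}  B3 = {1, 2, 7}  B4 = {6, 7, 8}  B5 = {1, 4, 7}  B6 = {1, 5, 7}
Tree: B1–B2, B2–B3, B2–B4, B3–B5, B5–B6
Every bag has size at most 3, so the width is 3 − 1 = 2 and tw(G) ≤ 2. Conversely, {2, 3, 6} is a clique of size 3, and the vertices of any clique must share a bag in every tree decomposition; so some bag has ≥ 3 vertices and tw(G) ≥ 2. Combining the bounds, tw(G) = 2.

2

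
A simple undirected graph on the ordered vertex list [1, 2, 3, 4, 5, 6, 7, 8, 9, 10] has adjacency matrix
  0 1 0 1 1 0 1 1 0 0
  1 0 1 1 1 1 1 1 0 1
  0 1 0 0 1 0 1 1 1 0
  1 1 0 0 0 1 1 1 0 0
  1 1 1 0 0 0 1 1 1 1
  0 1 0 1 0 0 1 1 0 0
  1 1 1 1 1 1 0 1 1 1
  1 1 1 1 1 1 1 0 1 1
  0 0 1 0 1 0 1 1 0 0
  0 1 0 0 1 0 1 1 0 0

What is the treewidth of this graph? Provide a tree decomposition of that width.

Treewidth 4.
One such decomposition:
Bags: B1 = {1, 2, 5, 7, 8}  B2 = {1, 2, 4, 7, 8}  B3 = {2, 3, 5, 7, 8}  B4 = {2, 5, 7, 8, 10}  B5 = {3, 5, 7, 8, 9}  B6 = {2, 4, 6, 7, 8}
Tree: B1–B2, B1–B3, B1–B4, B3–B5, B2–B6

Every bag has size at most 5, so the width is 5 − 1 = 4 and tw(G) ≤ 4. On the other hand G contains the 5-clique {3, 5, 7, 8, 9}. A clique must lie in a single bag of any decomposition, so no decomposition can have width below 4. Combining the bounds, tw(G) = 4.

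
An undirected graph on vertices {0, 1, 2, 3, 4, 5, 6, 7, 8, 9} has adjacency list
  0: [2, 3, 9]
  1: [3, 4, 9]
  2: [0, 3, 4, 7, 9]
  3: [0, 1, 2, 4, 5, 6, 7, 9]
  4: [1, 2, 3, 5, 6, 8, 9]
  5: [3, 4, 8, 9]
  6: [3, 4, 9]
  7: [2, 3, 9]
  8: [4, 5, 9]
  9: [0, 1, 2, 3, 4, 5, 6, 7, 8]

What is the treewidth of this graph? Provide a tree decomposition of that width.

The largest bag has 4 vertices, giving width 3; this decomposition certifies tw(G) ≤ 3. Conversely, {4, 5, 8, 9} is a clique of size 4, and the vertices of any clique must share a bag in every tree decomposition; so some bag has ≥ 4 vertices and tw(G) ≥ 3. The upper and lower bounds meet at 3, so that is the treewidth.

Treewidth 3.
One optimal decomposition is:
Bags: B1 = {3, 4, 5, 9}  B2 = {4, 5, 8, 9}  B3 = {2, 3, 4, 9}  B4 = {0, 2, 3, 9}  B5 = {1, 3, 4, 9}  B6 = {2, 3, 7, 9}  B7 = {3, 4, 6, 9}
Tree: B1–B2, B1–B3, B3–B4, B1–B5, B3–B6, B3–B7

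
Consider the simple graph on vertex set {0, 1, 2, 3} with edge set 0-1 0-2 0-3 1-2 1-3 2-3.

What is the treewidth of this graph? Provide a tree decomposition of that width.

A single bag containing all 4 vertices is trivially a valid decomposition of width 3. Conversely, {0, 1, 2, 3} is a clique of size 4, and the vertices of any clique must share a bag in every tree decomposition; so some bag has ≥ 4 vertices and tw(G) ≥ 3. The upper and lower bounds meet at 3, so that is the treewidth.

Treewidth 3.
One optimal decomposition is:
Bags: B1 = {0, 1, 2, 3}
Tree: (single bag)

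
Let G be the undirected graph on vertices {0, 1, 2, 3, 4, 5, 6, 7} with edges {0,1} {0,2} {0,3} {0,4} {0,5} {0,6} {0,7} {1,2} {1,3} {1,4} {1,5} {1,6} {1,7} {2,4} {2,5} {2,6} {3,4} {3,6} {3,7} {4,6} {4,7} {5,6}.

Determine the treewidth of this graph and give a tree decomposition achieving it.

Every bag has size at most 5, so the width is 5 − 1 = 4 and tw(G) ≤ 4. For the lower bound, the 5 vertices {0, 1, 2, 4, 6} are pairwise adjacent, and any tree decomposition puts a clique entirely inside one bag — forcing width ≥ 4. The upper and lower bounds meet at 4, so that is the treewidth.

Treewidth 4.
One such decomposition:
Bags: B1 = {0, 1, 2, 5, 6}  B2 = {0, 1, 2, 4, 6}  B3 = {0, 1, 3, 4, 6}  B4 = {0, 1, 3, 4, 7}
Tree: B1–B2, B2–B3, B3–B4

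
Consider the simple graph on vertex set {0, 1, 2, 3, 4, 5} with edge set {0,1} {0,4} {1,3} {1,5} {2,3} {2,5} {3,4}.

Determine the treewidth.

2

A width-2 tree decomposition is:
Bags: B1 = {2, 3, 5}  B2 = {1, 3, 5}  B3 = {1, 3, 4}  B4 = {0, 1, 4}
Tree: B1–B2, B2–B3, B3–B4
Each bag holds 3 vertices, so the decomposition has width 2, which upper-bounds the treewidth. The edges 2–5–1–3–2 form a cycle, so G is not a tree and its treewidth is at least 2. The upper and lower bounds meet at 2, so that is the treewidth.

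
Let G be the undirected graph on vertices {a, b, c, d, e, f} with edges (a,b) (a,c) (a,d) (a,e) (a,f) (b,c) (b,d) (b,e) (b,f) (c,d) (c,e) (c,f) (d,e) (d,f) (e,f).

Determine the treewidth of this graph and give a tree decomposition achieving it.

Treewidth 5.
One optimal decomposition is:
Bags: B1 = {a, b, c, d, e, f}
Tree: (single bag)

With just one bag of size 6, the width is 6 − 1 = 5, so tw(G) ≤ 5. On the other hand G contains the 6-clique {a, b, c, d, e, f}. A clique must lie in a single bag of any decomposition, so no decomposition can have width below 5. The upper and lower bounds meet at 5, so that is the treewidth.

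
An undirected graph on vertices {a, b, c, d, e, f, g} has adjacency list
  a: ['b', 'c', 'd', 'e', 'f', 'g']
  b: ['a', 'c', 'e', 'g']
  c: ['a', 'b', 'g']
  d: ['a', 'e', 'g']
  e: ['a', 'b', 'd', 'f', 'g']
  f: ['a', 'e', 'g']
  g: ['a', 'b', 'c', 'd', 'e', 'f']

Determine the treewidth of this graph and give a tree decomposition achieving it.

Treewidth 3.
One such decomposition:
Bags: B1 = {a, b, c, g}  B2 = {a, b, e, g}  B3 = {a, d, e, g}  B4 = {a, e, f, g}
Tree: B1–B2, B2–B3, B2–B4

Each bag holds 4 vertices, so the decomposition has width 3, which upper-bounds the treewidth. For the lower bound, the 4 vertices {a, d, e, g} are pairwise adjacent, and any tree decomposition puts a clique entirely inside one bag — forcing width ≥ 3. Hence tw(G) = 3 exactly.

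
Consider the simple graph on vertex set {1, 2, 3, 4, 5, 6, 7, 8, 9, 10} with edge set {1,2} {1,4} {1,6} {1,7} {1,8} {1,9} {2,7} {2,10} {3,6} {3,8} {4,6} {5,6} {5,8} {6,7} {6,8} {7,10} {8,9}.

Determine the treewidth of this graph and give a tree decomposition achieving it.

Treewidth 2.
Bags: B1 = {1, 4, 6}  B2 = {1, 6, 8}  B3 = {1, 6, 7}  B4 = {1, 2, 7}  B5 = {1, 8, 9}  B6 = {2, 7, 10}  B7 = {5, 6, 8}  B8 = {3, 6, 8}
Tree: B1–B2, B2–B3, B3–B4, B2–B5, B4–B6, B2–B7, B2–B8

The largest bag has 3 vertices, giving width 2; this decomposition certifies tw(G) ≤ 2. For the lower bound, the 3 vertices {1, 8, 9} are pairwise adjacent, and any tree decomposition puts a clique entirely inside one bag — forcing width ≥ 2. Therefore the treewidth is 2.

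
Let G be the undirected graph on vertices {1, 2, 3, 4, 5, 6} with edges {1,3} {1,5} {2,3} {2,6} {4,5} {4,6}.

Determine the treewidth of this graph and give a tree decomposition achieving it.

Each bag holds 3 vertices, so the decomposition has width 2, which upper-bounds the treewidth. Since 3–1–5–4–6–2–3 is a cycle in G, G is not acyclic. Forests are exactly the graphs of treewidth ≤ 1, so tw(G) ≥ 2. The upper and lower bounds meet at 2, so that is the treewidth.

Treewidth 2.
One optimal decomposition is:
Bags: B1 = {1, 3, 5}  B2 = {3, 4, 5}  B3 = {3, 4, 6}  B4 = {2, 3, 6}
Tree: B1–B2, B2–B3, B3–B4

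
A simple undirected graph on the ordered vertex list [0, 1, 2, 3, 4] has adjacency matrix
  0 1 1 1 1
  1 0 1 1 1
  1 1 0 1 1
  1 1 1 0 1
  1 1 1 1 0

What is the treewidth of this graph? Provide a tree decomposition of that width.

Treewidth 4.
One optimal decomposition is:
Bags: B1 = {0, 1, 2, 3, 4}
Tree: (single bag)

A single bag containing all 5 vertices is trivially a valid decomposition of width 4. For the lower bound, the 5 vertices {0, 1, 2, 3, 4} are pairwise adjacent, and any tree decomposition puts a clique entirely inside one bag — forcing width ≥ 4. Combining the bounds, tw(G) = 4.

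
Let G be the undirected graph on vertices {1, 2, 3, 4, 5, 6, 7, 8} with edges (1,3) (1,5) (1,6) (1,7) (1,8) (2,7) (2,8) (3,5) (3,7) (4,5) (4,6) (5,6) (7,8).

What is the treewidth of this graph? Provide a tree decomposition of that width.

Treewidth 2.
One optimal decomposition is:
Bags: B1 = {1, 3, 7}  B2 = {1, 7, 8}  B3 = {1, 3, 5}  B4 = {1, 5, 6}  B5 = {2, 7, 8}  B6 = {4, 5, 6}
Tree: B1–B2, B1–B3, B3–B4, B2–B5, B4–B6

The largest bag has 3 vertices, giving width 2; this decomposition certifies tw(G) ≤ 2. On the other hand G contains the 3-clique {1, 7, 8}. A clique must lie in a single bag of any decomposition, so no decomposition can have width below 2. The upper and lower bounds meet at 2, so that is the treewidth.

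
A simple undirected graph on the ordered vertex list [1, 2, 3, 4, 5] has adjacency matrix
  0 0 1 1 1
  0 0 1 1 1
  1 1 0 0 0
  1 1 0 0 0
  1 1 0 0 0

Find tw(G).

2

A width-2 tree decomposition is:
Bags: B1 = {1, 2, 4}  B2 = {1, 2, 3}  B3 = {1, 2, 5}
Tree: B1–B2, B2–B3
Every bag has size at most 3, so the width is 3 − 1 = 2 and tw(G) ≤ 2. For the lower bound, G contains the cycle 4–2–3–1–4, so G is not a forest; only forests have treewidth ≤ 1, hence tw(G) ≥ 2. Combining the bounds, tw(G) = 2.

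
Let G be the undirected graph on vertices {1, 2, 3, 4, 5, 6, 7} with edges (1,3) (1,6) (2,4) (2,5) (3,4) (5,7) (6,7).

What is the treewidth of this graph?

A width-2 tree decomposition is:
Bags: B1 = {2, 3, 4}  B2 = {1, 2, 3}  B3 = {1, 2, 6}  B4 = {2, 6, 7}  B5 = {2, 5, 7}
Tree: B1–B2, B2–B3, B3–B4, B4–B5
The largest bag has 3 vertices, giving width 2; this decomposition certifies tw(G) ≤ 2. The edges 2–4–3–1–6–7–5–2 form a cycle, so G is not a tree and its treewidth is at least 2. The upper and lower bounds meet at 2, so that is the treewidth.

2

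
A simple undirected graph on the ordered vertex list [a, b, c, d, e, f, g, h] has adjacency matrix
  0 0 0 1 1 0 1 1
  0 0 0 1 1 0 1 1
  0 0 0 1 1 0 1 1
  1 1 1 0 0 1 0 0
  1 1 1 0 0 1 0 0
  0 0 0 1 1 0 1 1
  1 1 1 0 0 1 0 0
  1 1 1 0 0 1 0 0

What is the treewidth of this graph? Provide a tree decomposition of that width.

Treewidth 4.
Bags: B1 = {b, d, e, g, h}  B2 = {d, e, f, g, h}  B3 = {c, d, e, g, h}  B4 = {a, d, e, g, h}
Tree: B1–B2, B2–B3, B3–B4

Every bag has size at most 5, so the width is 5 − 1 = 4 and tw(G) ≤ 4. For the lower bound: the 5 vertex sets {b,d}, {f,g}, {c,h}, {e}, {a} are disjoint, each induces a connected subgraph, and every pair is joined by at least one edge of G. Contracting each set to a single vertex therefore yields K_{5} as a minor, and since treewidth is minor-monotone, tw(G) ≥ tw(K_{5}) = 4. The upper and lower bounds meet at 4, so that is the treewidth.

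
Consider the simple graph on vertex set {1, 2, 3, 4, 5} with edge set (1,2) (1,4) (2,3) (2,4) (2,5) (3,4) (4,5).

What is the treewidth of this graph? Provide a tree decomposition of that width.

Every bag has size at most 3, so the width is 3 − 1 = 2 and tw(G) ≤ 2. Conversely, {1, 2, 4} is a clique of size 3, and the vertices of any clique must share a bag in every tree decomposition; so some bag has ≥ 3 vertices and tw(G) ≥ 2. Therefore the treewidth is 2.

Treewidth 2.
One optimal decomposition is:
Bags: B1 = {1, 2, 4}  B2 = {2, 4, 5}  B3 = {2, 3, 4}
Tree: B1–B2, B1–B3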